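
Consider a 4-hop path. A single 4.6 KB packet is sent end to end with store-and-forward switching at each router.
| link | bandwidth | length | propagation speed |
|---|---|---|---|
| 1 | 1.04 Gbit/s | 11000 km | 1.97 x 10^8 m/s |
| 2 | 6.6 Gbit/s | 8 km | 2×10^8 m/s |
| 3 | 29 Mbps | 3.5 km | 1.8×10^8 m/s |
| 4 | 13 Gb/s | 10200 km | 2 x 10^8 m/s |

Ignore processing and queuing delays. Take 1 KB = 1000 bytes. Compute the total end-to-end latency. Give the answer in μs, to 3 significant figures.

108000 μs

L = 36800 bits.
Transmission delays (L/R per hop): 35.3846, 5.57576, 1268.97, 2.83077 μs; sum = 1312.76 μs.
Propagation delays (d/s per hop): 55837.6, 40, 19.4444, 51000 μs; sum = 106897 μs.
End-to-end = 108000 μs.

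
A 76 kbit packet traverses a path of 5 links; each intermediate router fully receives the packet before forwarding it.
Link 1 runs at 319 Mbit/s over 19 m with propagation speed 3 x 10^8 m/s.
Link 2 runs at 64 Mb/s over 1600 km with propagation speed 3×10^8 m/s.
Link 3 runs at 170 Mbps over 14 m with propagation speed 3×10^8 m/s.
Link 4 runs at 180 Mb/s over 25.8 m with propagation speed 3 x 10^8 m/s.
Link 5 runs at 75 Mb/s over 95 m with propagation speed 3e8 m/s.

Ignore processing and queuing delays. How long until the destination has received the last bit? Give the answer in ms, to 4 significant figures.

L = 76000 bits.
Transmission delays (L/R per hop): 0.238245, 1.1875, 0.447059, 0.422222, 1.01333 ms; sum = 3.30836 ms.
Propagation delays (d/s per hop): 6.33333e-05, 5.33333, 4.66667e-05, 8.6e-05, 0.000316667 ms; sum = 5.33385 ms.
End-to-end = 8.642 ms.

8.642 ms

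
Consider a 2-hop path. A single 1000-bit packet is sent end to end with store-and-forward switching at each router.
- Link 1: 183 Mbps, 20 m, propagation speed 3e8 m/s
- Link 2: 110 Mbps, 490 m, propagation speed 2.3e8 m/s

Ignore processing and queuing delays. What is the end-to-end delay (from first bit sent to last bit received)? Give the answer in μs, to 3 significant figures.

16.8 μs

Transmission delays (L/R per hop): 5.46448, 9.09091 μs; sum = 14.5554 μs.
Propagation delays (d/s per hop): 0.0666667, 2.13043 μs; sum = 2.1971 μs.
End-to-end = 16.8 μs.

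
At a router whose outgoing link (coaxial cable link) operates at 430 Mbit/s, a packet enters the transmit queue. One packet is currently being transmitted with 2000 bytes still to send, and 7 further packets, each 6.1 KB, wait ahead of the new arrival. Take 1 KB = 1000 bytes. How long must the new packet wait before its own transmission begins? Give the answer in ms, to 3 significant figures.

0.832 ms

Each queued packet: L/R = 48800/430000000 = 0.113488 ms.
7 queued → 0.794419 ms.
Plus remaining 16000 bits of current packet: 0.0372093 ms.
Queuing delay = 0.832 ms.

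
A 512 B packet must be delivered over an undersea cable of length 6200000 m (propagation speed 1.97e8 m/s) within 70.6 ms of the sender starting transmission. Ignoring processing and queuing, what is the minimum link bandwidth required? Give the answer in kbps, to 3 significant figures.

L = 4096 bits.
Propagation delay = 6200000 / 197000000 = 31.4721 ms.
Transmission budget = 70.6 − 31.4721 = 39.1279 ms.
R ≥ L / t_tx = 4096 bits / 0.0391279 s = 105 kbps.

105 kbps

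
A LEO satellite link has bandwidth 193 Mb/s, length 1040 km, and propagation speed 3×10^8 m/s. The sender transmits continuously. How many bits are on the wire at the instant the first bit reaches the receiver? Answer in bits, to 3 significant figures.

669000 bits

Propagation delay = 1040000 / 300000000 = 0.00346667 s.
BDP = R × t_prop = 193000000 × 0.00346667 = 669067 bits.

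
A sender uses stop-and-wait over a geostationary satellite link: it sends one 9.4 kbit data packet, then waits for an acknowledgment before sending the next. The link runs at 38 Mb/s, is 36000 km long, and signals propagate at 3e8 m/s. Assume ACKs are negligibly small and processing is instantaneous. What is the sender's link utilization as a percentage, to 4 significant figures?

0.1030 %

t_tx = L/R = 9400/38000000 = 0.000247368 s.
t_prop = 36000000/300000000 = 0.12 s; RTT = 0.24 s.
Cycle = t_tx + RTT = 0.240247 s.
Utilization = t_tx / cycle = 0.000247368/0.240247 = 0.1030 %.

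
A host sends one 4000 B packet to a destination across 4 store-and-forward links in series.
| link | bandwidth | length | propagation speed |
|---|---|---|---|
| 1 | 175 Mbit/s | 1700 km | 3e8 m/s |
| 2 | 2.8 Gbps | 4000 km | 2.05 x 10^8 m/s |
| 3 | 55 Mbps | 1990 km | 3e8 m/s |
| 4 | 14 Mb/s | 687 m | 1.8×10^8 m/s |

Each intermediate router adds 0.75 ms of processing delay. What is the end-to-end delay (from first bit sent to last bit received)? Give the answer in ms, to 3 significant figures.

37.1 ms

L = 4000 × 8 = 32000 bits.
Transmission delays (L/R per hop): 0.182857, 0.0114286, 0.581818, 2.28571 ms; sum = 3.06182 ms.
Propagation delays (d/s per hop): 5.66667, 19.5122, 6.63333, 0.00381667 ms; sum = 31.816 ms.
Processing at 3 router(s): 3 × 0.75 ms = 2.25 ms.
End-to-end = 37.1 ms.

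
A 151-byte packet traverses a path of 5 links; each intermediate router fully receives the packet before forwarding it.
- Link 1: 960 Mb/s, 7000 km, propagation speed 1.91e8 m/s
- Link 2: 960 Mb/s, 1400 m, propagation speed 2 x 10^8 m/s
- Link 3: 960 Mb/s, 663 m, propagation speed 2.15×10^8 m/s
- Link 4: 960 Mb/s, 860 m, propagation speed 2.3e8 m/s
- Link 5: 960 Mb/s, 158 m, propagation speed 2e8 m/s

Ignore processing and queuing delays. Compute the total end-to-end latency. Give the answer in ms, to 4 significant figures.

L = 151 × 8 = 1208 bits.
Transmission delay per hop = L/R = 1208/960000000 = 0.00125833 ms; 5 hops → 0.00629167 ms.
Propagation delays (d/s per hop): 36.6492, 0.007, 0.00308372, 0.00373913, 0.00079 ms; sum = 36.6638 ms.
End-to-end = 36.67 ms.

36.67 ms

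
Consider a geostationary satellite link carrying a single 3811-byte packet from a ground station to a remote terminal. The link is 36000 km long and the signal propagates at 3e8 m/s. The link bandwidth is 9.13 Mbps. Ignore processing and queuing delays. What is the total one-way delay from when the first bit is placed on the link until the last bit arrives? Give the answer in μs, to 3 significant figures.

123000 μs

L = 3811 × 8 = 30488 bits.
Transmission delay = L/R = 30488 / 9130000 = 3339.32 μs.
Propagation delay = d/s = 36000000 m / 300000000 m/s = 120000 μs.
Total = 123000 μs.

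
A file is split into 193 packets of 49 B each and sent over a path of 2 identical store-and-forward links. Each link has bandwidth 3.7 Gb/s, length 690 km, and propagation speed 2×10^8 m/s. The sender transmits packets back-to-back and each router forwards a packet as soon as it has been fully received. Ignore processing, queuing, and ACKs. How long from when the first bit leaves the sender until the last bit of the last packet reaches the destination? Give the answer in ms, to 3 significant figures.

Per-hop transmission t_tx = L/R = 392/3700000000 = 0.000105946 ms.
Per-hop propagation t_prop = 690000/200000000 = 3.45 ms.
Pipeline fill: first packet needs 2·t_tx to clear all hops; remaining 192 packets each add one t_tx.
Total = (2+193-1)·t_tx + 2·t_prop = 194·0.000105946 + 2·3.45 = 6.92 ms.

6.92 ms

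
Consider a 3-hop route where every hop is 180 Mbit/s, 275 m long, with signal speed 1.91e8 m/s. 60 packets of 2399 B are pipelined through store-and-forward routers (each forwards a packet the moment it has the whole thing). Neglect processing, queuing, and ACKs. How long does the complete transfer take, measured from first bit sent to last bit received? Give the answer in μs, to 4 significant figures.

Per-hop transmission t_tx = L/R = 19192/180000000 = 106.622 μs.
Per-hop propagation t_prop = 275/191000000 = 1.43979 μs.
Pipeline fill: first packet needs 3·t_tx to clear all hops; remaining 59 packets each add one t_tx.
Total = (3+60-1)·t_tx + 3·t_prop = 62·106.622 + 3·1.43979 = 6615 μs.

6615 μs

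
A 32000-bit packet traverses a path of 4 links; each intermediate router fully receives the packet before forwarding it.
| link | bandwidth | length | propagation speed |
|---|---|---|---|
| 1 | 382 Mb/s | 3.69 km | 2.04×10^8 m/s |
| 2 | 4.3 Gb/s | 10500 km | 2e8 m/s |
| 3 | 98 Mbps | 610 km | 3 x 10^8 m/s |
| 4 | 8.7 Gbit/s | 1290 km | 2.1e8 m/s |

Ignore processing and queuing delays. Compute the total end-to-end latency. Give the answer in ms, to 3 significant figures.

Transmission delays (L/R per hop): 0.0837696, 0.00744186, 0.326531, 0.00367816 ms; sum = 0.42142 ms.
Propagation delays (d/s per hop): 0.0180882, 52.5, 2.03333, 6.14286 ms; sum = 60.6943 ms.
End-to-end = 61.1 ms.

61.1 ms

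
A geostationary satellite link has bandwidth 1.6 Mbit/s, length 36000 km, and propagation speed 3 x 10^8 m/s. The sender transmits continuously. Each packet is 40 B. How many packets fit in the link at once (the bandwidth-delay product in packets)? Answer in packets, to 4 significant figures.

600.0 packets

Propagation delay = 36000000 / 300000000 = 0.12 s.
BDP = R × t_prop = 1600000 × 0.12 = 192000 bits.
In packets of 320 bits: 600.0 packets.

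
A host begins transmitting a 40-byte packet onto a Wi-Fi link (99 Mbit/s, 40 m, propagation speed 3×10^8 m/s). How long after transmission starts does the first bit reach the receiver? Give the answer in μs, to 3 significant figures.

0.133 μs

First bit experiences only propagation delay: d/s = 40/300000000 = 0.133 μs.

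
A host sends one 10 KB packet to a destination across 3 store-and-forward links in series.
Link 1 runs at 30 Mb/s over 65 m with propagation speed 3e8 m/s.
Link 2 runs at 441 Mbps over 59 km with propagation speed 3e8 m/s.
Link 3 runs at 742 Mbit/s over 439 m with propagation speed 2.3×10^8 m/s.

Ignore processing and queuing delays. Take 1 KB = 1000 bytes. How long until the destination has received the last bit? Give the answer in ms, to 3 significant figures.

L = 80000 bits.
Transmission delays (L/R per hop): 2.66667, 0.181406, 0.107817 ms; sum = 2.95589 ms.
Propagation delays (d/s per hop): 0.000216667, 0.196667, 0.0019087 ms; sum = 0.198792 ms.
End-to-end = 3.15 ms.

3.15 ms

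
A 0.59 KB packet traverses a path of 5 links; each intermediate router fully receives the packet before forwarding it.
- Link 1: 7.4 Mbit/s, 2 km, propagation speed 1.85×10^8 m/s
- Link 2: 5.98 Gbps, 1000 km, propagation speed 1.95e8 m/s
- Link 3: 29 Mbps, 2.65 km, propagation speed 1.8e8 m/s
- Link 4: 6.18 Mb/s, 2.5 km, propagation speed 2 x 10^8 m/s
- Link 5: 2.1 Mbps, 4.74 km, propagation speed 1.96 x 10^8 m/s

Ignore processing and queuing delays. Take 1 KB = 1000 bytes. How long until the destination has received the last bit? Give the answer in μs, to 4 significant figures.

9003 μs

L = 4720 bits.
Transmission delays (L/R per hop): 637.838, 0.789298, 162.759, 763.754, 2247.62 μs; sum = 3812.76 μs.
Propagation delays (d/s per hop): 10.8108, 5128.21, 14.7222, 12.5, 24.1837 μs; sum = 5190.42 μs.
End-to-end = 9003 μs.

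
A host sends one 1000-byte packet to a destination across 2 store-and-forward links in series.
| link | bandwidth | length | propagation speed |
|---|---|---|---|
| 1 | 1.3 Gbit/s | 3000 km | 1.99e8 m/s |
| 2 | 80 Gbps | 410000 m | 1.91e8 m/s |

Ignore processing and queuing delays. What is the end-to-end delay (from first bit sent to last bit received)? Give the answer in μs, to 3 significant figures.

17200 μs

L = 1000 × 8 = 8000 bits.
Transmission delays (L/R per hop): 6.15385, 0.1 μs; sum = 6.25385 μs.
Propagation delays (d/s per hop): 15075.4, 2146.6 μs; sum = 17222 μs.
End-to-end = 17200 μs.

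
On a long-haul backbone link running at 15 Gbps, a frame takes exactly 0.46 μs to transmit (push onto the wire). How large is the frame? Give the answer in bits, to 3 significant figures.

6900 bits

L = R × t_tx = 15000000000 b/s × 4.6e-07 s = 6900 bits.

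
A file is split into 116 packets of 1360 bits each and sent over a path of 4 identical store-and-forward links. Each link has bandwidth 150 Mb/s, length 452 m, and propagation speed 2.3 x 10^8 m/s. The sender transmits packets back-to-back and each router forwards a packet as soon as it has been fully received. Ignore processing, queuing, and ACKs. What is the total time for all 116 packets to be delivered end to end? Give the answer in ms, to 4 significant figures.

Per-hop transmission t_tx = L/R = 1360/150000000 = 0.00906667 ms.
Per-hop propagation t_prop = 452/2.3e+08 = 0.00196522 ms.
Pipeline fill: first packet needs 4·t_tx to clear all hops; remaining 115 packets each add one t_tx.
Total = (4+116-1)·t_tx + 4·t_prop = 119·0.00906667 + 4·0.00196522 = 1.087 ms.

1.087 ms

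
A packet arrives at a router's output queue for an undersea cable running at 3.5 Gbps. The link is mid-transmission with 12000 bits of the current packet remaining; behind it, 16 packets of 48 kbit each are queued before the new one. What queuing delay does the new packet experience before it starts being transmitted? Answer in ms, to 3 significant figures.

Each queued packet: L/R = 48000/3500000000 = 0.0137143 ms.
16 queued → 0.219429 ms.
Plus remaining 12000 bits of current packet: 0.00342857 ms.
Queuing delay = 0.223 ms.

0.223 ms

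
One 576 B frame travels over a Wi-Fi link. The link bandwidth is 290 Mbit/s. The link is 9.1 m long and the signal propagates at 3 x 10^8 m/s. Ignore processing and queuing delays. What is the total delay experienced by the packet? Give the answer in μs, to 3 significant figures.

L = 576 × 8 = 4608 bits.
Transmission delay = L/R = 4608 / 290000000 = 15.8897 μs.
Propagation delay = d/s = 9.1 m / 300000000 m/s = 0.0303333 μs.
Total = 15.9 μs.

15.9 μs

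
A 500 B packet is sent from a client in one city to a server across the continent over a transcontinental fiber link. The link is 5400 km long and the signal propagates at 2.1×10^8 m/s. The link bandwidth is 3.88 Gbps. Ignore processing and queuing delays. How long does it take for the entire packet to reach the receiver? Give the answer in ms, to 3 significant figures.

L = 500 × 8 = 4000 bits.
Transmission delay = L/R = 4000 / 3880000000 = 0.00103093 ms.
Propagation delay = d/s = 5400000 m / 210000000 m/s = 25.7143 ms.
Total = 25.7 ms.

25.7 ms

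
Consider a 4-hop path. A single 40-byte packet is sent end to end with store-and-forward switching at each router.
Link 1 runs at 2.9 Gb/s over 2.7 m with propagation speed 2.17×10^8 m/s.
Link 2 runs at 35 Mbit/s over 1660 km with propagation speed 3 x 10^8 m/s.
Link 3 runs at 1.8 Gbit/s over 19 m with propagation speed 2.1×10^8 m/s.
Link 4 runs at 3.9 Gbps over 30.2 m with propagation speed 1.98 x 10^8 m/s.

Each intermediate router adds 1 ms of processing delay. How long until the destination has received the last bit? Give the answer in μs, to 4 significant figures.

L = 40 × 8 = 320 bits.
Transmission delays (L/R per hop): 0.110345, 9.14286, 0.177778, 0.0820513 μs; sum = 9.51303 μs.
Propagation delays (d/s per hop): 0.0124424, 5533.33, 0.0904762, 0.152525 μs; sum = 5533.59 μs.
Processing at 3 router(s): 3 × 1 ms = 3000 μs.
End-to-end = 8543 μs.

8543 μs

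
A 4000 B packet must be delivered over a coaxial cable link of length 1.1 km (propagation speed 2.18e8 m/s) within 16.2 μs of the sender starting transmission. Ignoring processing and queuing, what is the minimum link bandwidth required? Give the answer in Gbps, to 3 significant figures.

L = 32000 bits.
Propagation delay = 1100 / 2.18e+08 = 5.04587 μs.
Transmission budget = 16.2 − 5.04587 = 11.1541 μs.
R ≥ L / t_tx = 32000 bits / 1.11541e-05 s = 2.87 Gbps.

2.87 Gbps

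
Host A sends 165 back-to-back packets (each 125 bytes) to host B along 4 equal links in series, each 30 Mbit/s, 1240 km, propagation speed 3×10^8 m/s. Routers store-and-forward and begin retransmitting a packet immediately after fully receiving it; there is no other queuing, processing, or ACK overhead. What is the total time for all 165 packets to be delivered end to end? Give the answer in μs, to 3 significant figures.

Per-hop transmission t_tx = L/R = 1000/30000000 = 33.3333 μs.
Per-hop propagation t_prop = 1240000/300000000 = 4133.33 μs.
Pipeline fill: first packet needs 4·t_tx to clear all hops; remaining 164 packets each add one t_tx.
Total = (4+165-1)·t_tx + 4·t_prop = 168·33.3333 + 4·4133.33 = 22100 μs.

22100 μs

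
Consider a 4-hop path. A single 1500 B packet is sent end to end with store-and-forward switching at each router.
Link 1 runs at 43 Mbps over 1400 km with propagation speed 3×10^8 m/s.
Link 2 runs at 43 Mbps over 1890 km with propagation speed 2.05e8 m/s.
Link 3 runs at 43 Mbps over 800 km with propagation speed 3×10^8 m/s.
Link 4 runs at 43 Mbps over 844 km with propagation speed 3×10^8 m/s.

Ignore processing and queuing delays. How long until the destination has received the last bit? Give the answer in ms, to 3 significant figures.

L = 1500 × 8 = 12000 bits.
Transmission delay per hop = L/R = 12000/43000000 = 0.27907 ms; 4 hops → 1.11628 ms.
Propagation delays (d/s per hop): 4.66667, 9.21951, 2.66667, 2.81333 ms; sum = 19.3662 ms.
End-to-end = 20.5 ms.

20.5 ms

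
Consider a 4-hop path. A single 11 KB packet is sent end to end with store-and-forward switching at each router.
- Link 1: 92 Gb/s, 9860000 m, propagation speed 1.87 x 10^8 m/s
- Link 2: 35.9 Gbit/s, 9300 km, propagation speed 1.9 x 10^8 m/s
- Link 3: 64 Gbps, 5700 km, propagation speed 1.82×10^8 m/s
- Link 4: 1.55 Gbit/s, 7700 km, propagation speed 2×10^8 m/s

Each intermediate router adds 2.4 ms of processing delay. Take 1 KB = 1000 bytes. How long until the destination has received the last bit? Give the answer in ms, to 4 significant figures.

178.8 ms

L = 88000 bits.
Transmission delays (L/R per hop): 0.000956522, 0.00245125, 0.001375, 0.0567742 ms; sum = 0.061557 ms.
Propagation delays (d/s per hop): 52.7273, 48.9474, 31.3187, 38.5 ms; sum = 171.493 ms.
Processing at 3 router(s): 3 × 2.4 ms = 7.2 ms.
End-to-end = 178.8 ms.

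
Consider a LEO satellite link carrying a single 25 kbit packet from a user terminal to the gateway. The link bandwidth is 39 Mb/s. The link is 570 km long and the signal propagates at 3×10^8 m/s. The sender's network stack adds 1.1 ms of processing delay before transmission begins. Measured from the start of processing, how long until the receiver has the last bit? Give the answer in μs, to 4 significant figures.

L = 25000 bits.
Transmission delay = L/R = 25000 / 39000000 = 641.026 μs.
Propagation delay = d/s = 570000 m / 300000000 m/s = 1900 μs.
Plus processing delay 1.1 ms = 1100 μs.
Total = 3641 μs.

3641 μs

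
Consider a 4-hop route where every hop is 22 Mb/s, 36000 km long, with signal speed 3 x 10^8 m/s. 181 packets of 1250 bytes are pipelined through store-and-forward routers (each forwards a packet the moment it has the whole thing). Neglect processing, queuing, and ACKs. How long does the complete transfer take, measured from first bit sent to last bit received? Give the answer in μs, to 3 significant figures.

Per-hop transmission t_tx = L/R = 10000/22000000 = 454.545 μs.
Per-hop propagation t_prop = 36000000/300000000 = 120000 μs.
Pipeline fill: first packet needs 4·t_tx to clear all hops; remaining 180 packets each add one t_tx.
Total = (4+181-1)·t_tx + 4·t_prop = 184·454.545 + 4·120000 = 564000 μs.

564000 μs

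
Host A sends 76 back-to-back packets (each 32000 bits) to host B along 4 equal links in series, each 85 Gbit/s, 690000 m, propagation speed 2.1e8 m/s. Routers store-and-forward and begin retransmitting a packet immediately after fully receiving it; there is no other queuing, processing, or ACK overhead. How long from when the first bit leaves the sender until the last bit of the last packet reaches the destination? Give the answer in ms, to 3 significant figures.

Per-hop transmission t_tx = L/R = 32000/85000000000 = 0.000376471 ms.
Per-hop propagation t_prop = 690000/210000000 = 3.28571 ms.
Pipeline fill: first packet needs 4·t_tx to clear all hops; remaining 75 packets each add one t_tx.
Total = (4+76-1)·t_tx + 4·t_prop = 79·0.000376471 + 4·3.28571 = 13.2 ms.

13.2 ms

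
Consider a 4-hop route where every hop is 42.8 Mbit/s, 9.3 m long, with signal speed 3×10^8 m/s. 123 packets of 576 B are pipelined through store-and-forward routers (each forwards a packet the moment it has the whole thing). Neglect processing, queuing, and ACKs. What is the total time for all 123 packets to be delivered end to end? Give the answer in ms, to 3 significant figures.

13.6 ms

Per-hop transmission t_tx = L/R = 4608/42800000 = 0.107664 ms.
Per-hop propagation t_prop = 9.3/300000000 = 3.1e-05 ms.
Pipeline fill: first packet needs 4·t_tx to clear all hops; remaining 122 packets each add one t_tx.
Total = (4+123-1)·t_tx + 4·t_prop = 126·0.107664 + 4·3.1e-05 = 13.6 ms.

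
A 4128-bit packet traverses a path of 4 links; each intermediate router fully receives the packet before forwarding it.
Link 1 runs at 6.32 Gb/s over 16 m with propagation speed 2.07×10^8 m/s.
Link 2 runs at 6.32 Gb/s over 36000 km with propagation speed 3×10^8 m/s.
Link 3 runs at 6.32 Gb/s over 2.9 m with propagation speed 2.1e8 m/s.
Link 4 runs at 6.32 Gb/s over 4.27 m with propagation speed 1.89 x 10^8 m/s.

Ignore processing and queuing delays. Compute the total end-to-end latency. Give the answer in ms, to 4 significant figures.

120.0 ms

Transmission delay per hop = L/R = 4128/6320000000 = 0.000653165 ms; 4 hops → 0.00261266 ms.
Propagation delays (d/s per hop): 7.72947e-05, 120, 1.38095e-05, 2.25926e-05 ms; sum = 120 ms.
End-to-end = 120.0 ms.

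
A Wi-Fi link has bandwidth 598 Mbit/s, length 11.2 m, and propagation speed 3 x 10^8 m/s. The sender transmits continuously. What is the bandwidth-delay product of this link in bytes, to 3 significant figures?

2.79 bytes

Propagation delay = 11.2 / 300000000 = 3.73333e-08 s.
BDP = R × t_prop = 598000000 × 3.73333e-08 = 22.3253 bits.
In bytes: 22.3253/8 = 2.79 bytes.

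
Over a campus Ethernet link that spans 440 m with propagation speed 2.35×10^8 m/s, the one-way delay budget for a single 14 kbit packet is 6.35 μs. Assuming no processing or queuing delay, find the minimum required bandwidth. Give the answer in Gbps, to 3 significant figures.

Propagation delay = 440 / 235000000 = 1.87234 μs.
Transmission budget = 6.35 − 1.87234 = 4.47766 μs.
R ≥ L / t_tx = 14000 bits / 4.47766e-06 s = 3.13 Gbps.

3.13 Gbps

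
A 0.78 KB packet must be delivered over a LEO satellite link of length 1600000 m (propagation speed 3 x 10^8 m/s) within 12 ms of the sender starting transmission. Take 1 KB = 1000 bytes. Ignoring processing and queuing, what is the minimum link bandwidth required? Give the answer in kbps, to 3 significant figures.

936 kbps

L = 6240 bits.
Propagation delay = 1600000 / 300000000 = 5.33333 ms.
Transmission budget = 12 − 5.33333 = 6.66667 ms.
R ≥ L / t_tx = 6240 bits / 0.00666667 s = 936 kbps.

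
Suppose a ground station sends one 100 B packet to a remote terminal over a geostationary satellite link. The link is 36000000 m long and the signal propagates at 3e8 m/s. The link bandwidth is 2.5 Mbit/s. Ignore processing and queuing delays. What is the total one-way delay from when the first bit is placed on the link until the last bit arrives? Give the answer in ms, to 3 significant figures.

L = 100 × 8 = 800 bits.
Transmission delay = L/R = 800 / 2500000 = 0.32 ms.
Propagation delay = d/s = 36000000 m / 300000000 m/s = 120 ms.
Total = 120 ms.

120 ms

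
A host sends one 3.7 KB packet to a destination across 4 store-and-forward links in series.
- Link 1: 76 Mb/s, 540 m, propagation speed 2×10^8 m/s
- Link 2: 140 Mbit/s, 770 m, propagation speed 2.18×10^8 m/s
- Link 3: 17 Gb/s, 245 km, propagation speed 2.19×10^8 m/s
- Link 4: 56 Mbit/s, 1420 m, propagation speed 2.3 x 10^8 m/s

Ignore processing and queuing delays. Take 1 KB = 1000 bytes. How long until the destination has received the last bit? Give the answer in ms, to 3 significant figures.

2.26 ms

L = 29600 bits.
Transmission delays (L/R per hop): 0.389474, 0.211429, 0.00174118, 0.528571 ms; sum = 1.13121 ms.
Propagation delays (d/s per hop): 0.0027, 0.00353211, 1.11872, 0.00617391 ms; sum = 1.13113 ms.
End-to-end = 2.26 ms.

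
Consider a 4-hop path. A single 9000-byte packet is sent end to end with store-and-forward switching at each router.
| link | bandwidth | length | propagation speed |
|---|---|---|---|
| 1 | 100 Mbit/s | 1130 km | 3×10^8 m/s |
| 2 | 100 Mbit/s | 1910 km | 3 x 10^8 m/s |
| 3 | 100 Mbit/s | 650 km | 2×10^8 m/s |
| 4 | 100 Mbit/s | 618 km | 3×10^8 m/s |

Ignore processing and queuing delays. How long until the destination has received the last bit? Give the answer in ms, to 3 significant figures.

L = 9000 × 8 = 72000 bits.
Transmission delay per hop = L/R = 72000/100000000 = 0.72 ms; 4 hops → 2.88 ms.
Propagation delays (d/s per hop): 3.76667, 6.36667, 3.25, 2.06 ms; sum = 15.4433 ms.
End-to-end = 18.3 ms.

18.3 ms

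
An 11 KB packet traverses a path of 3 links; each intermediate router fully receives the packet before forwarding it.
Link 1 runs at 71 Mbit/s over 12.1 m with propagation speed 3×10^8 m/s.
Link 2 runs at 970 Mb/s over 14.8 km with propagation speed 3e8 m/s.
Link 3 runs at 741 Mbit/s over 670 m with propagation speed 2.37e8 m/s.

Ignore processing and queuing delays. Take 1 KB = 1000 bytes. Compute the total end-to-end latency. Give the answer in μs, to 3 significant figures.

1500 μs

L = 88000 bits.
Transmission delays (L/R per hop): 1239.44, 90.7216, 118.758 μs; sum = 1448.92 μs.
Propagation delays (d/s per hop): 0.0403333, 49.3333, 2.827 μs; sum = 52.2007 μs.
End-to-end = 1500 μs.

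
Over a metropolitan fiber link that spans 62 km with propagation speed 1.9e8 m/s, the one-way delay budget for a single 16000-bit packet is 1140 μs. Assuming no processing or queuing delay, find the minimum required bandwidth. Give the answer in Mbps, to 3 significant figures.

Propagation delay = 62000 / 190000000 = 326.316 μs.
Transmission budget = 1140 − 326.316 = 813.684 μs.
R ≥ L / t_tx = 16000 bits / 0.000813684 s = 19.7 Mbps.

19.7 Mbps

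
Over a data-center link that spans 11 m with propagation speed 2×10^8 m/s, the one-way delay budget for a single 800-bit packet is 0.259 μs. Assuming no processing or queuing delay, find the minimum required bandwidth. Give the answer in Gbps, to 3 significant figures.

Propagation delay = 11 / 200000000 = 0.055 μs.
Transmission budget = 0.259 − 0.055 = 0.204 μs.
R ≥ L / t_tx = 800 bits / 2.04e-07 s = 3.92 Gbps.

3.92 Gbps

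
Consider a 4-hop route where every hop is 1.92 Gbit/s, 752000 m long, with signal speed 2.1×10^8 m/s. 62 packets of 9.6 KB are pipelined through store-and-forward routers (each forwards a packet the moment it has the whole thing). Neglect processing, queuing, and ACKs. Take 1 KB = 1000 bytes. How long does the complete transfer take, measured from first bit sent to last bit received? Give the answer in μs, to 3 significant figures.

16900 μs

Per-hop transmission t_tx = L/R = 76800/1920000000 = 40 μs.
Per-hop propagation t_prop = 752000/210000000 = 3580.95 μs.
Pipeline fill: first packet needs 4·t_tx to clear all hops; remaining 61 packets each add one t_tx.
Total = (4+62-1)·t_tx + 4·t_prop = 65·40 + 4·3580.95 = 16900 μs.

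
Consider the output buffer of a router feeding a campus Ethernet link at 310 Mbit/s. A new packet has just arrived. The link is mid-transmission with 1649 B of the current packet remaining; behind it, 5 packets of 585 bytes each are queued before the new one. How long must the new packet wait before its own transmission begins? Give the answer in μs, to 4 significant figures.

118.0 μs

Each queued packet: L/R = 4680/310000000 = 15.0968 μs.
5 queued → 75.4839 μs.
Plus remaining 13192 bits of current packet: 42.5548 μs.
Queuing delay = 118.0 μs.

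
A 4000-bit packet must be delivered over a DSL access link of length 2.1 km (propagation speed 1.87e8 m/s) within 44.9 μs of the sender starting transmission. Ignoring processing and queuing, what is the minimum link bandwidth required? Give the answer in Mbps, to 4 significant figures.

Propagation delay = 2100 / 187000000 = 11.2299 μs.
Transmission budget = 44.9 − 11.2299 = 33.6701 μs.
R ≥ L / t_tx = 4000 bits / 3.36701e-05 s = 118.8 Mbps.

118.8 Mbps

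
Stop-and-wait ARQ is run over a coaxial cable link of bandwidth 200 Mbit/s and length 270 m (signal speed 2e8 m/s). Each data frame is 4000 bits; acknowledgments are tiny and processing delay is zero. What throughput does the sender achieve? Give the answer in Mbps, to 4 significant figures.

t_tx = L/R = 4000/200000000 = 2e-05 s.
t_prop = 270/200000000 = 1.35e-06 s; RTT = 2.7e-06 s.
Cycle = t_tx + RTT = 2.27e-05 s.
Throughput = L / cycle = 4000 / 2.27e-05 = 176.2 Mbps.

176.2 Mbps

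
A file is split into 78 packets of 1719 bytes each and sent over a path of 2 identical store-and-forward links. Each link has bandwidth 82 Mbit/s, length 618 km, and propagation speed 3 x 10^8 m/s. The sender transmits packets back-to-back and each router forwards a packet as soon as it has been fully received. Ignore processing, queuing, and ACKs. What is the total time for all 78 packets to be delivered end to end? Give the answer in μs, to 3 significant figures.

Per-hop transmission t_tx = L/R = 13752/82000000 = 167.707 μs.
Per-hop propagation t_prop = 618000/300000000 = 2060 μs.
Pipeline fill: first packet needs 2·t_tx to clear all hops; remaining 77 packets each add one t_tx.
Total = (2+78-1)·t_tx + 2·t_prop = 79·167.707 + 2·2060 = 17400 μs.

17400 μs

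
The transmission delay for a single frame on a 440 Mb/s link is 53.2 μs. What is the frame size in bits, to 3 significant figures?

L = R × t_tx = 440000000 b/s × 5.32e-05 s = 23408 bits.

23400 bits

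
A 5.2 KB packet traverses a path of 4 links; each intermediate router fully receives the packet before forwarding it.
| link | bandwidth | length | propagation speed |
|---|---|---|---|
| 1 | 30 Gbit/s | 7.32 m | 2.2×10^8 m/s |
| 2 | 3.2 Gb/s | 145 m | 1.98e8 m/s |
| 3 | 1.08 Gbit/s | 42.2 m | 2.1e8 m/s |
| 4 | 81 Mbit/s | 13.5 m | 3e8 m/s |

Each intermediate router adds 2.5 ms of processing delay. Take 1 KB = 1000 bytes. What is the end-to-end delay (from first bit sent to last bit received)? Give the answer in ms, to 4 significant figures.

L = 41600 bits.
Transmission delays (L/R per hop): 0.00138667, 0.013, 0.0385185, 0.51358 ms; sum = 0.566485 ms.
Propagation delays (d/s per hop): 3.32727e-05, 0.000732323, 0.000200952, 4.5e-05 ms; sum = 0.00101155 ms.
Processing at 3 router(s): 3 × 2.5 ms = 7.5 ms.
End-to-end = 8.067 ms.

8.067 ms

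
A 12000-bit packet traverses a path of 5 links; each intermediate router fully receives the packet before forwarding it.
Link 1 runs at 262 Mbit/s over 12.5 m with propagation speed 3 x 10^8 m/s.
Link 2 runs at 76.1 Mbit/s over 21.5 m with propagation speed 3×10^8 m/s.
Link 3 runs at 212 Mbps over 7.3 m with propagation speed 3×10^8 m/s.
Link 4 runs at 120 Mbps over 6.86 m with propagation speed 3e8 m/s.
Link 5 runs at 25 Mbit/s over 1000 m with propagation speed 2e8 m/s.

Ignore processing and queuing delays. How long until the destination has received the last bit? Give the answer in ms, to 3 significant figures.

Transmission delays (L/R per hop): 0.0458015, 0.157687, 0.0566038, 0.1, 0.48 ms; sum = 0.840093 ms.
Propagation delays (d/s per hop): 4.16667e-05, 7.16667e-05, 2.43333e-05, 2.28667e-05, 0.005 ms; sum = 0.00516053 ms.
End-to-end = 0.845 ms.

0.845 ms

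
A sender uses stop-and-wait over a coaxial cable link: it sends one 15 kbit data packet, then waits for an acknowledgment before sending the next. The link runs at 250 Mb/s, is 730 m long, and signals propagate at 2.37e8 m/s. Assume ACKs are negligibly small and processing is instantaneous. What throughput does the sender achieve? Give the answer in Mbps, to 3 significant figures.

227 Mbps

t_tx = L/R = 15000/250000000 = 6e-05 s.
t_prop = 730/237000000 = 3.08017e-06 s; RTT = 6.16034e-06 s.
Cycle = t_tx + RTT = 6.61603e-05 s.
Throughput = L / cycle = 15000 / 6.61603e-05 = 227 Mbps.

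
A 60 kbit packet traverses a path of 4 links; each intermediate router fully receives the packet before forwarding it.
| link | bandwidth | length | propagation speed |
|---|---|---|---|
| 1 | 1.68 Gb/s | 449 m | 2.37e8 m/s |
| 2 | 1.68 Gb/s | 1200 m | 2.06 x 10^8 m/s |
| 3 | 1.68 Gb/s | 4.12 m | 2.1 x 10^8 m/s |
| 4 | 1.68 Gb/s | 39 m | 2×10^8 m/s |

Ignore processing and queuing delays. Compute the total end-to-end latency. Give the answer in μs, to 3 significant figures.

L = 60000 bits.
Transmission delay per hop = L/R = 60000/1680000000 = 35.7143 μs; 4 hops → 142.857 μs.
Propagation delays (d/s per hop): 1.89451, 5.82524, 0.019619, 0.195 μs; sum = 7.93438 μs.
End-to-end = 151 μs.

151 μs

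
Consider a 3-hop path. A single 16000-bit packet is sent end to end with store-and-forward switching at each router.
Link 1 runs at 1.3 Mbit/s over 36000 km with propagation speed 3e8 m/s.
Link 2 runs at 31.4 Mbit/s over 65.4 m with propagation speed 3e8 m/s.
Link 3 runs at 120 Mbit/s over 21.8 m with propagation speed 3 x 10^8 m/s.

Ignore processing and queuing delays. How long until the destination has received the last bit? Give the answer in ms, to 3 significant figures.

133 ms

Transmission delays (L/R per hop): 12.3077, 0.509554, 0.133333 ms; sum = 12.9506 ms.
Propagation delays (d/s per hop): 120, 0.000218, 7.26667e-05 ms; sum = 120 ms.
End-to-end = 133 ms.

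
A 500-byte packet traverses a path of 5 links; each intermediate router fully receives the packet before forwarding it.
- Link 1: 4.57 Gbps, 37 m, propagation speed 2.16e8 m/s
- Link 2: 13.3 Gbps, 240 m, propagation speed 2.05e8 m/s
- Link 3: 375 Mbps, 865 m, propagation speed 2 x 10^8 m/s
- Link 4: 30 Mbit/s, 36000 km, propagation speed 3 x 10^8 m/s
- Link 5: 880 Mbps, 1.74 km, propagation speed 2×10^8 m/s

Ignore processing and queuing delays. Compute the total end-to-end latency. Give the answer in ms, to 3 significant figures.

120 ms

L = 500 × 8 = 4000 bits.
Transmission delays (L/R per hop): 0.000875274, 0.000300752, 0.0106667, 0.133333, 0.00454545 ms; sum = 0.149721 ms.
Propagation delays (d/s per hop): 0.000171296, 0.00117073, 0.004325, 120, 0.0087 ms; sum = 120.014 ms.
End-to-end = 120 ms.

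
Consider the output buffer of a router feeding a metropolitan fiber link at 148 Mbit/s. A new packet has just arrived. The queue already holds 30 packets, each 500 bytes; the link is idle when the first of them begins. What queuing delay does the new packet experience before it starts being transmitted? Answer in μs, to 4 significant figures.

Each queued packet: L/R = 4000/148000000 = 27.027 μs.
30 queued → 810.811 μs.
Queuing delay = 810.8 μs.

810.8 μs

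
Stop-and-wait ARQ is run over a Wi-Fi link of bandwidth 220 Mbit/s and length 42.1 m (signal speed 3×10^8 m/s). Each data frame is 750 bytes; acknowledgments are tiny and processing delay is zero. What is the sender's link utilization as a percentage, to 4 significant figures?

98.98 %

t_tx = L/R = 6000/220000000 = 2.72727e-05 s.
t_prop = 42.1/300000000 = 1.40333e-07 s; RTT = 2.80667e-07 s.
Cycle = t_tx + RTT = 2.75534e-05 s.
Utilization = t_tx / cycle = 2.72727e-05/2.75534e-05 = 98.98 %.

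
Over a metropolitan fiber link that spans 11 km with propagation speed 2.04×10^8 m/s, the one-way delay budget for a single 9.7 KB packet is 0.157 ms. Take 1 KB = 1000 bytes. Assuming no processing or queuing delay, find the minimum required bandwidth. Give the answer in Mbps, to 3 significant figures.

L = 77600 bits.
Propagation delay = 11000 / 204000000 = 0.0539216 ms.
Transmission budget = 0.157 − 0.0539216 = 0.103078 ms.
R ≥ L / t_tx = 77600 bits / 0.000103078 s = 753 Mbps.

753 Mbps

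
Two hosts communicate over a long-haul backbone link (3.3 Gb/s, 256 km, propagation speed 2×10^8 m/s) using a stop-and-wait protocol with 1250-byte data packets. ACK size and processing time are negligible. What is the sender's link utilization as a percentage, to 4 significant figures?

t_tx = L/R = 10000/3300000000 = 3.0303e-06 s.
t_prop = 256000/200000000 = 0.00128 s; RTT = 0.00256 s.
Cycle = t_tx + RTT = 0.00256303 s.
Utilization = t_tx / cycle = 3.0303e-06/0.00256303 = 0.1182 %.

0.1182 %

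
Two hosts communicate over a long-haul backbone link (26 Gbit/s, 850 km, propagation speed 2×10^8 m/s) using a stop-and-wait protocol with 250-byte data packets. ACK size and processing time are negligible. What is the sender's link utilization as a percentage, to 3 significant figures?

t_tx = L/R = 2000/26000000000 = 7.69231e-08 s.
t_prop = 850000/200000000 = 0.00425 s; RTT = 0.0085 s.
Cycle = t_tx + RTT = 0.00850008 s.
Utilization = t_tx / cycle = 7.69231e-08/0.00850008 = 0.000905 %.

0.000905 %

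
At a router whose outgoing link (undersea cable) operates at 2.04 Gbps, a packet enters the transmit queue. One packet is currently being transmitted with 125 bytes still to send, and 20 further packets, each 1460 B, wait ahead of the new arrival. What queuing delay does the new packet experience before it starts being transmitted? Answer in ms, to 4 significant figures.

0.1150 ms

Each queued packet: L/R = 11680/2040000000 = 0.00572549 ms.
20 queued → 0.11451 ms.
Plus remaining 1000 bits of current packet: 0.000490196 ms.
Queuing delay = 0.1150 ms.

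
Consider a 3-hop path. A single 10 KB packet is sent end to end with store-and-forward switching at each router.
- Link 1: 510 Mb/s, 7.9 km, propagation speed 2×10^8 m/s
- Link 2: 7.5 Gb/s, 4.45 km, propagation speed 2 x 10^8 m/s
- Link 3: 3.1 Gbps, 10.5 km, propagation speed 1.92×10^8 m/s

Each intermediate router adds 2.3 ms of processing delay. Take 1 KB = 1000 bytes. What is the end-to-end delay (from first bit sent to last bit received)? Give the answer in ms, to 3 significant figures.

L = 80000 bits.
Transmission delays (L/R per hop): 0.156863, 0.0106667, 0.0258065 ms; sum = 0.193336 ms.
Propagation delays (d/s per hop): 0.0395, 0.02225, 0.0546875 ms; sum = 0.116438 ms.
Processing at 2 router(s): 2 × 2.3 ms = 4.6 ms.
End-to-end = 4.91 ms.

4.91 ms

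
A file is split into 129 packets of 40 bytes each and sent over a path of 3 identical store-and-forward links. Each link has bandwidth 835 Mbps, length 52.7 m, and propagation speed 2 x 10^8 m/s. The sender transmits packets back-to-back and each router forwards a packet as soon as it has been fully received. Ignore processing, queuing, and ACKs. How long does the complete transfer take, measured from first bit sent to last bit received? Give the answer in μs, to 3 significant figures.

Per-hop transmission t_tx = L/R = 320/835000000 = 0.383234 μs.
Per-hop propagation t_prop = 52.7/200000000 = 0.2635 μs.
Pipeline fill: first packet needs 3·t_tx to clear all hops; remaining 128 packets each add one t_tx.
Total = (3+129-1)·t_tx + 3·t_prop = 131·0.383234 + 3·0.2635 = 51.0 μs.

51.0 μs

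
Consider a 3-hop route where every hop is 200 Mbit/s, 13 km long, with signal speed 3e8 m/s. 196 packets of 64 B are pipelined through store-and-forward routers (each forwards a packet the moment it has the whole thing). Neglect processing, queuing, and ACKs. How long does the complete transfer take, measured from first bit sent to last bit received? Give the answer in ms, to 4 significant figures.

Per-hop transmission t_tx = L/R = 512/200000000 = 0.00256 ms.
Per-hop propagation t_prop = 13000/300000000 = 0.0433333 ms.
Pipeline fill: first packet needs 3·t_tx to clear all hops; remaining 195 packets each add one t_tx.
Total = (3+196-1)·t_tx + 3·t_prop = 198·0.00256 + 3·0.0433333 = 0.6369 ms.

0.6369 ms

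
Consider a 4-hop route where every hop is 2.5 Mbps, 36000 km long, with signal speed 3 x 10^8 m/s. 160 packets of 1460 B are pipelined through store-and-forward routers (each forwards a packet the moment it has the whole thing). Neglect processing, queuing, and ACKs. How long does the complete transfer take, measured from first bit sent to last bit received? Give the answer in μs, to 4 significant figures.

1242000 μs

Per-hop transmission t_tx = L/R = 11680/2500000 = 4672 μs.
Per-hop propagation t_prop = 36000000/300000000 = 120000 μs.
Pipeline fill: first packet needs 4·t_tx to clear all hops; remaining 159 packets each add one t_tx.
Total = (4+160-1)·t_tx + 4·t_prop = 163·4672 + 4·120000 = 1242000 μs.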